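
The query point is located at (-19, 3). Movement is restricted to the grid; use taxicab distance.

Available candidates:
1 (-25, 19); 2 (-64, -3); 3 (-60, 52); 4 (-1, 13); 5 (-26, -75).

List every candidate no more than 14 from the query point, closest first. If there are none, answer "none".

none

Distances from (-19, 3):
1: 22
2: 51
3: 90
4: 28
5: 85
Threshold 14: none within range.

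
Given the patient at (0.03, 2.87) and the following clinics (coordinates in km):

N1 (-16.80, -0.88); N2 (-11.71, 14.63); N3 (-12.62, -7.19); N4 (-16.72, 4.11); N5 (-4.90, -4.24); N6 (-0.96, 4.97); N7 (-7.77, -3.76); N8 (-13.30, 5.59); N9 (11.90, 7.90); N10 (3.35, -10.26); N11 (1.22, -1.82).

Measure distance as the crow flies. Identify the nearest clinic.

Distances from (0.03, 2.87):
N1: √((-16.83)² + (-3.75)²) = √(283.2489 + 14.0625) = 17.24 km
N2: √((-11.74)² + (11.76)²) = √(137.8276 + 138.2976) = 16.62 km
N3: √((-12.65)² + (-10.06)²) = √(160.0225 + 101.2036) = 16.16 km
N4: √((-16.75)² + (1.24)²) = √(280.5625 + 1.5376) = 16.80 km
N5: √((-4.93)² + (-7.11)²) = √(24.3049 + 50.5521) = 8.65 km
N6: √((-0.99)² + (2.10)²) = √(0.9801 + 4.4100) = 2.32 km
N7: √((-7.80)² + (-6.63)²) = √(60.8400 + 43.9569) = 10.24 km
N8: √((-13.33)² + (2.72)²) = √(177.6889 + 7.3984) = 13.60 km
N9: √((11.87)² + (5.03)²) = √(140.8969 + 25.3009) = 12.89 km
N10: √((3.32)² + (-13.13)²) = √(11.0224 + 172.3969) = 13.54 km
N11: √((1.19)² + (-4.69)²) = √(1.4161 + 21.9961) = 4.84 km
Minimum: N6 at 2.32 km.

N6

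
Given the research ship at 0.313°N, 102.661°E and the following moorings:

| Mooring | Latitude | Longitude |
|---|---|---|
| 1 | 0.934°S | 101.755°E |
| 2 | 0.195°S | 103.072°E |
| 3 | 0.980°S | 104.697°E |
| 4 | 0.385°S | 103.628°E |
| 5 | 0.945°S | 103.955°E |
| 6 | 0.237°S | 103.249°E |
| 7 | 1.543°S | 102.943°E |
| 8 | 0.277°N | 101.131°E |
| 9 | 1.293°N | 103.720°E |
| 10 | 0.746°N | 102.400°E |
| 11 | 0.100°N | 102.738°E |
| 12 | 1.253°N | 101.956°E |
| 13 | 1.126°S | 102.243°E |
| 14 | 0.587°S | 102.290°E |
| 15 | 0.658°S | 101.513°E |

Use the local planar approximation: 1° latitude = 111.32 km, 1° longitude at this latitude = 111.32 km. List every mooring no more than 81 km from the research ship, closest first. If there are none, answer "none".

11, 10, 2

Distances from 0.313°N, 102.661°E:
1: √((-1.247·111.32)² + (-0.906·111.32)²) = √(19269.89296 + 10171.91660) = 171.586 km
2: √((-0.508·111.32)² + (0.411·111.32)²) = √(3197.96584 + 2093.29309) = 72.741 km
3: √((-1.293·111.32)² + (2.036·111.32)²) = √(20717.79088 + 51369.09832) = 268.490 km
4: √((-0.698·111.32)² + (0.967·111.32)²) = √(6037.50135 + 11587.75604) = 132.760 km
5: √((-1.258·111.32)² + (1.294·111.32)²) = √(19611.35845 + 20749.84935) = 200.901 km
6: √((-0.550·111.32)² + (0.588·111.32)²) = √(3748.62308 + 4284.50888) = 89.628 km
7: √((-1.856·111.32)² + (0.282·111.32)²) = √(42687.65904 + 985.47273) = 208.981 km
8: √((-0.036·111.32)² + (-1.530·111.32)²) = √(16.06022 + 29008.76614) = 170.367 km
9: √((0.980·111.32)² + (1.059·111.32)²) = √(11901.41356 + 13897.55225) = 160.621 km
10: √((0.433·111.32)² + (-0.261·111.32)²) = √(2323.39039 + 844.16513) = 56.281 km
11: √((-0.213·111.32)² + (0.077·111.32)²) = √(562.21911 + 73.47301) = 25.213 km
12: √((0.940·111.32)² + (-0.705·111.32)²) = √(10949.69702 + 6159.20458) = 130.801 km
13: √((-1.439·111.32)² + (-0.418·111.32)²) = √(25660.66950 + 2165.20469) = 166.811 km
14: √((-0.900·111.32)² + (-0.371·111.32)²) = √(10037.63534 + 1705.66687) = 108.367 km
15: √((-0.971·111.32)² + (-1.148·111.32)²) = √(11683.81993 + 16331.65404) = 167.378 km
Threshold 81 km: 11 (25.213 km), 10 (56.281 km), 2 (72.741 km) are within range.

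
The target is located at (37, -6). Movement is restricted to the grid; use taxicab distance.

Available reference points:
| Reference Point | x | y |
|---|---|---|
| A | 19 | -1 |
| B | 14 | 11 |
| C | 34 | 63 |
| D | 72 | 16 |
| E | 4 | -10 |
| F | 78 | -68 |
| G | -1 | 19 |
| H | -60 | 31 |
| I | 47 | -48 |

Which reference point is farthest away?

Distances from (37, -6):
A: |-18| + |5| = 18 + 5 = 23
B: |-23| + |17| = 23 + 17 = 40
C: |-3| + |69| = 3 + 69 = 72
D: |35| + |22| = 35 + 22 = 57
E: |-33| + |-4| = 33 + 4 = 37
F: |41| + |-62| = 41 + 62 = 103
G: |-38| + |25| = 38 + 25 = 63
H: |-97| + |37| = 97 + 37 = 134
I: |10| + |-42| = 10 + 42 = 52
Maximum: H at 134.

H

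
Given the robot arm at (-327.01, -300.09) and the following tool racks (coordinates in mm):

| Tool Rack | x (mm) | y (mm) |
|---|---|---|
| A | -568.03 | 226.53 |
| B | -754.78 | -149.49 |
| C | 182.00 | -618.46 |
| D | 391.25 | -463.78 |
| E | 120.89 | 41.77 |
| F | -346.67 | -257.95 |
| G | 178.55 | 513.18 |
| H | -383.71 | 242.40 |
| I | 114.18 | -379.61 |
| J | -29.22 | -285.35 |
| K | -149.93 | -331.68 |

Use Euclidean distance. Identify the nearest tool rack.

Distances from (-327.01, -300.09):
A: √((-241.02)² + (526.62)²) = √(58090.6404 + 277328.6244) = 579.15 mm
B: √((-427.77)² + (150.60)²) = √(182987.1729 + 22680.3600) = 453.51 mm
C: √((509.01)² + (-318.37)²) = √(259091.1801 + 101359.4569) = 600.38 mm
D: √((718.26)² + (-163.69)²) = √(515897.4276 + 26794.4161) = 736.68 mm
E: √((447.90)² + (341.86)²) = √(200614.4100 + 116868.2596) = 563.46 mm
F: √((-19.66)² + (42.14)²) = √(386.5156 + 1775.7796) = 46.50 mm
G: √((505.56)² + (813.27)²) = √(255590.9136 + 661408.0929) = 957.60 mm
H: √((-56.70)² + (542.49)²) = √(3214.8900 + 294295.4001) = 545.45 mm
I: √((441.19)² + (-79.52)²) = √(194648.6161 + 6323.4304) = 448.30 mm
J: √((297.79)² + (14.74)²) = √(88678.8841 + 217.2676) = 298.15 mm
K: √((177.08)² + (-31.59)²) = √(31357.3264 + 997.9281) = 179.88 mm
Minimum: F at 46.50 mm.

F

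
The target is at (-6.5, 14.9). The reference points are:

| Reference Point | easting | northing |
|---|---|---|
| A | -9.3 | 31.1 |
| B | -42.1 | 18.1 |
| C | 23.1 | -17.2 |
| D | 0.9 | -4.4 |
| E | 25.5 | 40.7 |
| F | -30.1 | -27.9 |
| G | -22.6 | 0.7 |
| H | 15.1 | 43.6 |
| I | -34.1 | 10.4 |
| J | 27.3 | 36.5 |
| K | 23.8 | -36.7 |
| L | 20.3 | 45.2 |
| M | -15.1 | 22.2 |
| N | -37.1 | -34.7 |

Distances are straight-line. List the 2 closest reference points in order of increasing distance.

Distances from (-6.5, 14.9):
A: 16.4
B: 35.7
C: 43.7
D: 20.7
E: 41.1
F: 48.9
G: 21.5
H: 35.9
I: 28.0
J: 40.1
K: 59.8
L: 40.5
M: 11.3
N: 58.3
Sorted: M (11.3) < A (16.4) < D (20.7) < G (21.5) < …

M, A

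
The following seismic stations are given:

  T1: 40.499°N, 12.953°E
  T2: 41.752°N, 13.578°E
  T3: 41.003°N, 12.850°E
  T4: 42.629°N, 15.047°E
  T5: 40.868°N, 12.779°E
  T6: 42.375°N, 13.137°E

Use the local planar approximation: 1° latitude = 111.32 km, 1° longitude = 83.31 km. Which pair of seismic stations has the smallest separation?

Pairwise distances:
T1–T2: √((1.253·111.32)² + (0.625·83.31)²) = √(19455.77510 + 2711.15473) = 148.886 km
T1–T3: √((0.504·111.32)² + (-0.103·83.31)²) = √(3147.80244 + 73.63236) = 56.758 km
T1–T4: √((2.130·111.32)² + (2.094·83.31)²) = √(56221.91085 + 30433.20025) = 294.372 km
T1–T5: √((0.369·111.32)² + (-0.174·83.31)²) = √(1687.32650 + 210.13228) = 43.560 km
T1–T6: √((1.876·111.32)² + (0.184·83.31)²) = √(43612.60855 + 234.97947) = 209.398 km
T2–T3: √((-0.749·111.32)² + (-0.728·83.31)²) = √(6952.00428 + 3678.38368) = 103.104 km
T2–T4: √((0.877·111.32)² + (1.469·83.31)²) = √(9531.15609 + 14977.44938) = 156.552 km
T2–T5: √((-0.884·111.32)² + (-0.799·83.31)²) = √(9683.91403 + 4430.85795) = 118.806 km
T2–T6: √((0.623·111.32)² + (-0.441·83.31)²) = √(4809.74984 + 1349.80629) = 78.483 km
T3–T4: √((1.626·111.32)² + (2.197·83.31)²) = √(32763.28788 + 33500.73865) = 257.418 km
T3–T5: √((-0.135·111.32)² + (-0.071·83.31)²) = √(225.84680 + 34.98734) = 16.150 km
T3–T6: √((1.372·111.32)² + (0.287·83.31)²) = √(23326.77058 + 571.68667) = 154.591 km
T4–T5: √((-1.761·111.32)² + (-2.268·83.31)²) = √(38429.53303 + 35700.99904) = 272.269 km
T4–T6: √((-0.254·111.32)² + (-1.910·83.31)²) = √(799.49146 + 25319.84271) = 161.615 km
T5–T6: √((1.507·111.32)² + (0.358·83.31)²) = √(28143.16261 + 889.52943) = 170.390 km
Closest pair: T3–T5 at 16.150 km.

T3 and T5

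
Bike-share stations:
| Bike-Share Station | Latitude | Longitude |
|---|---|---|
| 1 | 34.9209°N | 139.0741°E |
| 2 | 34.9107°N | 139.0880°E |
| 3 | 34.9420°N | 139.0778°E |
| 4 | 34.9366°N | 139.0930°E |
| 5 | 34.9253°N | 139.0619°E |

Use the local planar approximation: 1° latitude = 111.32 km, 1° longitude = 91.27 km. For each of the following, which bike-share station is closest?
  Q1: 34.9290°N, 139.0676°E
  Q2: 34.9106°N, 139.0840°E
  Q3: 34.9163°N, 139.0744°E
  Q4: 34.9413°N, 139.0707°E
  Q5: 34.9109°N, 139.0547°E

Q1 at 34.9290°N, 139.0676°E:
  1: 1.0794 km
  2: 2.7598 km
  3: 1.7207 km
  4: 2.4678 km
  5: 0.6635 km
  → nearest: 5 (0.6635 km)
Q2 at 34.9106°N, 139.0840°E:
  1: 1.4598 km
  2: 0.3652 km
  3: 3.5410 km
  4: 3.0086 km
  5: 2.5974 km
  → nearest: 2 (0.3652 km)
Q3 at 34.9163°N, 139.0744°E:
  1: 0.5128 km
  2: 1.3890 km
  3: 2.8777 km
  4: 2.8264 km
  5: 1.5183 km
  → nearest: 1 (0.5128 km)
Q4 at 34.9413°N, 139.0707°E:
  1: 2.2920 km
  2: 3.7546 km
  3: 0.6527 km
  4: 2.1015 km
  5: 1.9538 km
  → nearest: 3 (0.6527 km)
Q5 at 34.9109°N, 139.0547°E:
  1: 2.0915 km
  2: 3.0394 km
  3: 4.0535 km
  4: 4.5171 km
  5: 1.7325 km
  → nearest: 5 (1.7325 km)

Q1→5; Q2→2; Q3→1; Q4→3; Q5→5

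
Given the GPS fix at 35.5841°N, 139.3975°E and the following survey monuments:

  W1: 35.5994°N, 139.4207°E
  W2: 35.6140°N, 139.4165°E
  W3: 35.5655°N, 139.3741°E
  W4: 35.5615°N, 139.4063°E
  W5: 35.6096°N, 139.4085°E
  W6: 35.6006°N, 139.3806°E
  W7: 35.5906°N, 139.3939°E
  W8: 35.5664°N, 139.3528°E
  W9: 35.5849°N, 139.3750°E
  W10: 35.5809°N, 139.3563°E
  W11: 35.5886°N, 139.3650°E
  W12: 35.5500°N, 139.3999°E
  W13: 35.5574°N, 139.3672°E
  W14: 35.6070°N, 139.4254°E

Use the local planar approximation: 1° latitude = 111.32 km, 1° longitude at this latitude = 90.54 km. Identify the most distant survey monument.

Distances from 35.5841°N, 139.3975°E:
W1: 2.7043 km
W2: 3.7467 km
W3: 2.9624 km
W4: 2.6390 km
W5: 3.0083 km
W6: 2.3906 km
W7: 0.7936 km
W8: 4.5013 km
W9: 2.0391 km
W10: 3.7472 km
W11: 2.9849 km
W12: 3.8022 km
W13: 4.0448 km
W14: 3.5888 km
Maximum: W8 at 4.5013 km.

W8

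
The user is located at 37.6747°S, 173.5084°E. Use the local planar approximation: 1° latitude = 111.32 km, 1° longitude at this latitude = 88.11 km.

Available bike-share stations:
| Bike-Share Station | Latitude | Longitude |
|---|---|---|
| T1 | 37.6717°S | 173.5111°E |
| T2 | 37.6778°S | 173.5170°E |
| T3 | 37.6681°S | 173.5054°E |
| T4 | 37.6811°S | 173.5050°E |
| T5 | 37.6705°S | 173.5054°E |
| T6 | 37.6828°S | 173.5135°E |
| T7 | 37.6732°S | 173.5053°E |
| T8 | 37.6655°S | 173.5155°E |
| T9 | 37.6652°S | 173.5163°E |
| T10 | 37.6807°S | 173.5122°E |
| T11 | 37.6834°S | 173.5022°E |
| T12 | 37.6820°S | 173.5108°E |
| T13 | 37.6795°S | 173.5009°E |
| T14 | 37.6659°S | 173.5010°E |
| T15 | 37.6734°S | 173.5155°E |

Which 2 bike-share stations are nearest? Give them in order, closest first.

Distances from 37.6747°S, 173.5084°E:
T1: √((0.0030·111.32)² + (0.0027·88.11)²) = √(0.111529 + 0.056595) = 0.4100 km
T2: √((-0.0031·111.32)² + (0.0086·88.11)²) = √(0.119088 + 0.574179) = 0.8326 km
T3: √((0.0066·111.32)² + (-0.0030·88.11)²) = √(0.539802 + 0.069870) = 0.7808 km
T4: √((-0.0064·111.32)² + (-0.0034·88.11)²) = √(0.507582 + 0.089745) = 0.7729 km
T5: √((0.0042·111.32)² + (-0.0030·88.11)²) = √(0.218597 + 0.069870) = 0.5371 km
T6: √((-0.0081·111.32)² + (0.0051·88.11)²) = √(0.813048 + 0.201925) = 1.0075 km
T7: √((0.0015·111.32)² + (-0.0031·88.11)²) = √(0.027882 + 0.074606) = 0.3201 km
T8: √((0.0092·111.32)² + (0.0071·88.11)²) = √(1.048871 + 0.391352) = 1.2001 km
T9: √((0.0095·111.32)² + (0.0079·88.11)²) = √(1.118391 + 0.484512) = 1.2661 km
T10: √((-0.0060·111.32)² + (0.0038·88.11)²) = √(0.446117 + 0.112103) = 0.7471 km
T11: √((-0.0087·111.32)² + (-0.0062·88.11)²) = √(0.937961 + 0.298424) = 1.1119 km
T12: √((-0.0073·111.32)² + (0.0024·88.11)²) = √(0.660377 + 0.044717) = 0.8397 km
T13: √((-0.0048·111.32)² + (-0.0075·88.11)²) = √(0.285515 + 0.436690) = 0.8498 km
T14: √((0.0088·111.32)² + (-0.0074·88.11)²) = √(0.959648 + 0.425122) = 1.1768 km
T15: √((0.0013·111.32)² + (0.0071·88.11)²) = √(0.020943 + 0.391352) = 0.6421 km
Sorted: T7 (0.3201 km) < T1 (0.4100 km) < T5 (0.5371 km) < T15 (0.6421 km) < …

T7, T1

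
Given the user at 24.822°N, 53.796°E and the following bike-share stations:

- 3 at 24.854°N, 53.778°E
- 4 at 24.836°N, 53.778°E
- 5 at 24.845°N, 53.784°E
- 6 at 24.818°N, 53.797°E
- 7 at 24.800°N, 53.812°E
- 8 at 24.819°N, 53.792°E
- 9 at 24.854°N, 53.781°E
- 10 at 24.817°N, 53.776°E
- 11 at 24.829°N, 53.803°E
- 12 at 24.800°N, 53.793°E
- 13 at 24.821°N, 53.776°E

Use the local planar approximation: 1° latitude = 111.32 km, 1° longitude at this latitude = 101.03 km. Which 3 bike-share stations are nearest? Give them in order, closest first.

Distances from 24.822°N, 53.796°E:
3: √((0.032·111.32)² + (-0.018·101.03)²) = √(12.68955 + 3.30709) = 4.000 km
4: √((0.014·111.32)² + (-0.018·101.03)²) = √(2.42886 + 3.30709) = 2.395 km
5: √((0.023·111.32)² + (-0.012·101.03)²) = √(6.55544 + 1.46982) = 2.833 km
6: √((-0.004·111.32)² + (0.001·101.03)²) = √(0.19827 + 0.01021) = 0.457 km
7: √((-0.022·111.32)² + (0.016·101.03)²) = √(5.99780 + 2.61301) = 2.934 km
8: √((-0.003·111.32)² + (-0.004·101.03)²) = √(0.11153 + 0.16331) = 0.524 km
9: √((0.032·111.32)² + (-0.015·101.03)²) = √(12.68955 + 2.29659) = 3.871 km
10: √((-0.005·111.32)² + (-0.020·101.03)²) = √(0.30980 + 4.08282) = 2.096 km
11: √((0.007·111.32)² + (0.007·101.03)²) = √(0.60721 + 0.50015) = 1.052 km
12: √((-0.022·111.32)² + (-0.003·101.03)²) = √(5.99780 + 0.09186) = 2.468 km
13: √((-0.001·111.32)² + (-0.020·101.03)²) = √(0.01239 + 4.08282) = 2.024 km
Sorted: 6 (0.457 km) < 8 (0.524 km) < 11 (1.052 km) < 13 (2.024 km) < 10 (2.096 km) < …

6, 8, 11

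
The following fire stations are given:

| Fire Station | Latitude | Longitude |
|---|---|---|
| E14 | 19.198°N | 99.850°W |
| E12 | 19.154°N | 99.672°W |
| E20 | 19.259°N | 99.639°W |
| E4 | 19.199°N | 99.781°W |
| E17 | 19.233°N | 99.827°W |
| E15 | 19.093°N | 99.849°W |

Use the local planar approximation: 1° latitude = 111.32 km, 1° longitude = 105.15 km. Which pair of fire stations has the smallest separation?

Pairwise distances:
E14–E12: 19.347 km
E14–E20: 23.203 km
E14–E4: 7.256 km
E14–E17: 4.586 km
E14–E15: 11.689 km
E12–E20: 12.193 km
E12–E4: 12.508 km
E12–E17: 18.520 km
E12–E15: 19.812 km
E20–E4: 16.357 km
E20–E17: 19.979 km
E20–E15: 28.794 km
E4–E17: 6.142 km
E4–E15: 13.797 km
E17–E15: 15.756 km
Closest pair: E14–E17 at 4.586 km.

E14 and E17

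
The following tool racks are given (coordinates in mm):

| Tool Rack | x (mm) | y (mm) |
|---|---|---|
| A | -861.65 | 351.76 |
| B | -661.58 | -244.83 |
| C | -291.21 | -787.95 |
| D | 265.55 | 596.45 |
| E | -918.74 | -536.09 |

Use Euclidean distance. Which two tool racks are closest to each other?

Pairwise distances:
A–B: 629.24 mm
A–C: 1274.50 mm
A–D: 1153.45 mm
A–E: 889.68 mm
B–C: 657.38 mm
B–D: 1251.93 mm
B–E: 388.54 mm
C–D: 1492.16 mm
C–E: 676.19 mm
D–E: 1638.65 mm
Closest pair: B–E at 388.54 mm.

B and E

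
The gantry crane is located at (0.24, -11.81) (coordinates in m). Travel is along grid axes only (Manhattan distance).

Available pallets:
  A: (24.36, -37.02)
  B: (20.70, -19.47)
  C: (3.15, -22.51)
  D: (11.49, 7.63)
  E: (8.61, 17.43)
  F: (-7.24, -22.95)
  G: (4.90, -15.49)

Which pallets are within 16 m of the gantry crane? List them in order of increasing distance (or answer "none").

G, C

Distances from (0.24, -11.81):
A: 49.33 m
B: 28.12 m
C: 13.61 m
D: 30.69 m
E: 37.61 m
F: 18.62 m
G: 8.34 m
Threshold 16 m: G (8.34 m), C (13.61 m) are within range.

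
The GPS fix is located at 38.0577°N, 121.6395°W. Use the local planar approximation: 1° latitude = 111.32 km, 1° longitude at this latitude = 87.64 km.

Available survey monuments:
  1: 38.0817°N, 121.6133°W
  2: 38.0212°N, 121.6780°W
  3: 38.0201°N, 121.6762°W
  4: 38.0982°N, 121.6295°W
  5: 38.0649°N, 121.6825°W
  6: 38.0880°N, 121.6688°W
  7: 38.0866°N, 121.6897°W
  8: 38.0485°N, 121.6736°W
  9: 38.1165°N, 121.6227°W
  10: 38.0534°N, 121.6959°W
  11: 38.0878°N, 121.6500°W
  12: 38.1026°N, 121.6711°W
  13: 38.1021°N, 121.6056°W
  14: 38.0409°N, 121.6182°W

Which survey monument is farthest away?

Distances from 38.0577°N, 121.6395°W:
1: √((0.0240·111.32)² + (0.0262·87.64)²) = √(7.137874 + 5.272387) = 3.5228 km
2: √((-0.0365·111.32)² + (-0.0385·87.64)²) = √(16.509432 + 11.384821) = 5.2815 km
3: √((-0.0376·111.32)² + (-0.0367·87.64)²) = √(17.519515 + 10.345152) = 5.2787 km
4: √((0.0405·111.32)² + (0.0100·87.64)²) = √(20.326212 + 0.768077) = 4.5929 km
5: √((0.0072·111.32)² + (-0.0430·87.64)²) = √(0.642409 + 14.201743) = 3.8528 km
6: √((0.0303·111.32)² + (-0.0293·87.64)²) = √(11.377102 + 6.593864) = 4.2392 km
7: √((0.0289·111.32)² + (-0.0502·87.64)²) = √(10.350041 + 19.355847) = 5.4503 km
8: √((-0.0092·111.32)² + (-0.0341·87.64)²) = √(1.048871 + 8.931276) = 3.1591 km
9: √((0.0588·111.32)² + (0.0168·87.64)²) = √(42.845089 + 2.167820) = 6.7092 km
10: √((-0.0043·111.32)² + (-0.0564·87.64)²) = √(0.229131 + 24.432221) = 4.9660 km
11: √((0.0301·111.32)² + (-0.0105·87.64)²) = √(11.227405 + 0.846805) = 3.4748 km
12: √((0.0449·111.32)² + (-0.0316·87.64)²) = √(24.982683 + 7.669709) = 5.7142 km
13: √((0.0444·111.32)² + (0.0339·87.64)²) = √(24.429374 + 8.826817) = 5.7668 km
14: √((-0.0168·111.32)² + (0.0213·87.64)²) = √(3.497558 + 3.484688) = 2.6424 km
Maximum: 9 at 6.7092 km.

9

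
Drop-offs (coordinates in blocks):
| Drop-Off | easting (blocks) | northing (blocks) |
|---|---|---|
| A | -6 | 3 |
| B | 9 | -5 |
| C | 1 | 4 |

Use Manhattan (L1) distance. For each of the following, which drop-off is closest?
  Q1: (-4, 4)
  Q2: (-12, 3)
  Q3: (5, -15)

Q1 at (-4, 4):
  A: 3 blocks
  B: 22 blocks
  C: 5 blocks
  → nearest: A (3 blocks)
Q2 at (-12, 3):
  A: 6 blocks
  B: 29 blocks
  C: 14 blocks
  → nearest: A (6 blocks)
Q3 at (5, -15):
  A: 29 blocks
  B: 14 blocks
  C: 23 blocks
  → nearest: B (14 blocks)

Q1→A; Q2→A; Q3→B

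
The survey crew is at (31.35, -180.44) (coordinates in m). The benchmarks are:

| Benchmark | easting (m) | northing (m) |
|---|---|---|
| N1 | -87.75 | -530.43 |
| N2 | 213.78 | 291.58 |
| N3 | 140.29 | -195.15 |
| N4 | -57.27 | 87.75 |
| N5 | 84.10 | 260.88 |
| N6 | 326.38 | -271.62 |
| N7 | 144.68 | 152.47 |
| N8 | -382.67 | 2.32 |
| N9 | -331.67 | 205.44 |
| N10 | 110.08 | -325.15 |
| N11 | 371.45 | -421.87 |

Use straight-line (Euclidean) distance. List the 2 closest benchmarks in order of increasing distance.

Distances from (31.35, -180.44):
N1: 369.70 m
N2: 506.05 m
N3: 109.93 m
N4: 282.45 m
N5: 444.46 m
N6: 308.80 m
N7: 351.67 m
N8: 452.56 m
N9: 529.80 m
N10: 164.74 m
N11: 417.08 m
Sorted: N3 (109.93 m) < N10 (164.74 m) < N4 (282.45 m) < N6 (308.80 m) < …

N3, N10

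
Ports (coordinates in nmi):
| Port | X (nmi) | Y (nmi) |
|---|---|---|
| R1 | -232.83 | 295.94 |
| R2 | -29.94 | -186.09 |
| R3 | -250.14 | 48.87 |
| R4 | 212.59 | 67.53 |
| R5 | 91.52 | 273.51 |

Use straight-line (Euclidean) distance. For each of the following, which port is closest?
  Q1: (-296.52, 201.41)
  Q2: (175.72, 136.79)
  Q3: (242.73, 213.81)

Q1 at (-296.52, 201.41):
  R1: 113.98 nmi
  R2: 470.34 nmi
  R3: 159.44 nmi
  R4: 526.42 nmi
  R5: 394.68 nmi
  → nearest: R1 (113.98 nmi)
Q2 at (175.72, 136.79):
  R1: 438.45 nmi
  R2: 382.82 nmi
  R3: 434.84 nmi
  R4: 78.46 nmi
  R5: 160.57 nmi
  → nearest: R4 (78.46 nmi)
Q3 at (242.73, 213.81):
  R1: 482.60 nmi
  R2: 484.01 nmi
  R3: 519.74 nmi
  R4: 149.35 nmi
  R5: 162.57 nmi
  → nearest: R4 (149.35 nmi)

Q1→R1; Q2→R4; Q3→R4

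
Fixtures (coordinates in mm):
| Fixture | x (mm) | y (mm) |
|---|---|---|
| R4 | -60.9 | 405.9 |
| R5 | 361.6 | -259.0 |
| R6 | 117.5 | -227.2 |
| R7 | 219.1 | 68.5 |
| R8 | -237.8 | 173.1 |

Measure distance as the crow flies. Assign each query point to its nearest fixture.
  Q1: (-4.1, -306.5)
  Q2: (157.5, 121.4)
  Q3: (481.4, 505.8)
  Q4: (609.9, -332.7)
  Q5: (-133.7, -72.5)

Q1→R6; Q2→R7; Q3→R7; Q4→R5; Q5→R8

Q1 at (-4.1, -306.5):
  R4: 714.7 mm
  R5: 368.8 mm
  R6: 145.2 mm
  R7: 436.4 mm
  R8: 533.5 mm
  → nearest: R6 (145.2 mm)
Q2 at (157.5, 121.4):
  R4: 358.7 mm
  R5: 431.7 mm
  R6: 350.9 mm
  R7: 81.2 mm
  R8: 398.7 mm
  → nearest: R7 (81.2 mm)
Q3 at (481.4, 505.8):
  R4: 551.4 mm
  R5: 774.1 mm
  R6: 818.4 mm
  R7: 509.9 mm
  R8: 792.4 mm
  → nearest: R7 (509.9 mm)
Q4 at (609.9, -332.7):
  R4: 997.7 mm
  R5: 259.0 mm
  R6: 503.6 mm
  R7: 560.1 mm
  R8: 987.1 mm
  → nearest: R5 (259.0 mm)
Q5 at (-133.7, -72.5):
  R4: 483.9 mm
  R5: 529.2 mm
  R6: 295.0 mm
  R7: 379.9 mm
  R8: 266.8 mm
  → nearest: R8 (266.8 mm)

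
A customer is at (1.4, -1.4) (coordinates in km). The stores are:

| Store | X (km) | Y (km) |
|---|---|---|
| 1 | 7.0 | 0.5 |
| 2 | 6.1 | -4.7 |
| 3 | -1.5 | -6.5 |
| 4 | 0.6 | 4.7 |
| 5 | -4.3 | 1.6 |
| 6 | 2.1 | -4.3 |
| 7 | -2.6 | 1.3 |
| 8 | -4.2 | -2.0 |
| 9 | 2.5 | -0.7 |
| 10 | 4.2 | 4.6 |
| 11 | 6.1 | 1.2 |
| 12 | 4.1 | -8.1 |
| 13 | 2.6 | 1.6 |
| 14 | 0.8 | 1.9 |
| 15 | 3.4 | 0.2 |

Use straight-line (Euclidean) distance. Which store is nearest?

Distances from (1.4, -1.4):
1: √((5.6)² + (1.9)²) = √(31.3600 + 3.6100) = 5.91 km
2: √((4.7)² + (-3.3)²) = √(22.0900 + 10.8900) = 5.74 km
3: √((-2.9)² + (-5.1)²) = √(8.4100 + 26.0100) = 5.87 km
4: √((-0.8)² + (6.1)²) = √(0.6400 + 37.2100) = 6.15 km
5: √((-5.7)² + (3.0)²) = √(32.4900 + 9.0000) = 6.44 km
6: √((0.7)² + (-2.9)²) = √(0.4900 + 8.4100) = 2.98 km
7: √((-4.0)² + (2.7)²) = √(16.0000 + 7.2900) = 4.83 km
8: √((-5.6)² + (-0.6)²) = √(31.3600 + 0.3600) = 5.63 km
9: √((1.1)² + (0.7)²) = √(1.2100 + 0.4900) = 1.30 km
10: √((2.8)² + (6.0)²) = √(7.8400 + 36.0000) = 6.62 km
11: √((4.7)² + (2.6)²) = √(22.0900 + 6.7600) = 5.37 km
12: √((2.7)² + (-6.7)²) = √(7.2900 + 44.8900) = 7.22 km
13: √((1.2)² + (3.0)²) = √(1.4400 + 9.0000) = 3.23 km
14: √((-0.6)² + (3.3)²) = √(0.3600 + 10.8900) = 3.35 km
15: √((2.0)² + (1.6)²) = √(4.0000 + 2.5600) = 2.56 km
Minimum: 9 at 1.30 km.

9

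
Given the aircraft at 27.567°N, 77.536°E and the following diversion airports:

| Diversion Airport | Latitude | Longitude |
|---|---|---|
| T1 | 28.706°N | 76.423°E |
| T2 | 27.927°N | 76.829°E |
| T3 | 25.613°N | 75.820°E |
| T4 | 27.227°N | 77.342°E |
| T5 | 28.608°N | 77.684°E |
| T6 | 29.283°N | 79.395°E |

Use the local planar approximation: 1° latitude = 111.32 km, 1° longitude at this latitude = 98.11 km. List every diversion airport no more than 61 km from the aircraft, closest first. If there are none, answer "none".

Distances from 27.567°N, 77.536°E:
T1: 167.333 km
T2: 80.108 km
T3: 275.061 km
T4: 42.365 km
T5: 116.790 km
T6: 264.113 km
Threshold 61 km: T4 (42.365 km) is within range.

T4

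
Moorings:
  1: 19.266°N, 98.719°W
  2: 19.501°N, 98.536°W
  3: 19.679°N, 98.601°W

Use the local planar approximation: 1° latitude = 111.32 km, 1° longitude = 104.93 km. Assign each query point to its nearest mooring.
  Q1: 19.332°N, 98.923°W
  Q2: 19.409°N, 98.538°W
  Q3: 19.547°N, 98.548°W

Q1→1; Q2→2; Q3→2

Q1 at 19.332°N, 98.923°W:
  1: √((-0.066·111.32)² + (0.204·104.93)²) = √(53.98017 + 458.20485) = 22.632 km
  2: √((0.169·111.32)² + (0.387·104.93)²) = √(353.93198 + 1649.00235) = 44.754 km
  3: √((0.347·111.32)² + (0.322·104.93)²) = √(1492.12547 + 1141.59245) = 51.320 km
  → nearest: 1 (22.632 km)
Q2 at 19.409°N, 98.538°W:
  1: √((-0.143·111.32)² + (-0.181·104.93)²) = √(253.40692 + 360.70860) = 24.781 km
  2: √((0.092·111.32)² + (0.002·104.93)²) = √(104.88709 + 0.04404) = 10.244 km
  3: √((0.270·111.32)² + (-0.063·104.93)²) = √(903.38718 + 43.69990) = 30.775 km
  → nearest: 2 (10.244 km)
Q3 at 19.547°N, 98.548°W:
  1: √((-0.281·111.32)² + (-0.171·104.93)²) = √(978.49596 + 321.95233) = 36.062 km
  2: √((-0.046·111.32)² + (0.012·104.93)²) = √(26.22177 + 1.58548) = 5.273 km
  3: √((0.132·111.32)² + (-0.053·104.93)²) = √(215.92069 + 30.92795) = 15.711 km
  → nearest: 2 (5.273 km)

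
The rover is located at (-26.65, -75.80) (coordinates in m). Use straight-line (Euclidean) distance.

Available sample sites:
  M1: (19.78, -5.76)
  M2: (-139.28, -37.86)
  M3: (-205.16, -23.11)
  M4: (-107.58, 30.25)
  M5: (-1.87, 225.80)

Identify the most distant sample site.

M5

Distances from (-26.65, -75.80):
M1: √((46.43)² + (70.04)²) = √(2155.7449 + 4905.6016) = 84.03 m
M2: √((-112.63)² + (37.94)²) = √(12685.5169 + 1439.4436) = 118.85 m
M3: √((-178.51)² + (52.69)²) = √(31865.8201 + 2776.2361) = 186.12 m
M4: √((-80.93)² + (106.05)²) = √(6549.6649 + 11246.6025) = 133.40 m
M5: √((24.78)² + (301.60)²) = √(614.0484 + 90962.5600) = 302.62 m
Maximum: M5 at 302.62 m.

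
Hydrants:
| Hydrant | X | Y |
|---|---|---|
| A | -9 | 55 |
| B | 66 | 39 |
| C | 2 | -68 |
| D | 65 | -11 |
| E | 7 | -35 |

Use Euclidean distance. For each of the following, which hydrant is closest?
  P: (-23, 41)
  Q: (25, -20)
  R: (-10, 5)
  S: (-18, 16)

P at (-23, 41):
  A: 19.8
  B: 89.0
  C: 111.8
  D: 102.2
  E: 81.7
  → nearest: A (19.8)
Q at (25, -20):
  A: 82.3
  B: 71.8
  C: 53.2
  D: 41.0
  E: 23.4
  → nearest: E (23.4)
R at (-10, 5):
  A: 50.0
  B: 83.3
  C: 74.0
  D: 76.7
  E: 43.5
  → nearest: E (43.5)
S at (-18, 16):
  A: 40.0
  B: 87.1
  C: 86.3
  D: 87.3
  E: 56.8
  → nearest: A (40.0)

P→A; Q→E; R→E; S→A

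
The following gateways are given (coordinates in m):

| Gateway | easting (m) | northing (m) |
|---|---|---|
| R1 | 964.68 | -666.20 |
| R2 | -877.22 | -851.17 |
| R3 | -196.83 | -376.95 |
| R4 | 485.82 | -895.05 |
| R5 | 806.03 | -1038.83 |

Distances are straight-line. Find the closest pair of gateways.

R4 and R5

Pairwise distances:
R4–R5: √((320.21)² + (-143.78)²) = √(102534.4441 + 20672.6884) = 351.01 m
R1–R5: √((-158.65)² + (-372.63)²) = √(25169.8225 + 138853.1169) = 405.00 m
R1–R4: √((-478.86)² + (-228.85)²) = √(229306.8996 + 52372.3225) = 530.73 m
R2–R3: √((680.39)² + (474.22)²) = √(462930.5521 + 224884.6084) = 829.35 m
R3–R4: √((682.65)² + (-518.10)²) = √(466011.0225 + 268427.6100) = 856.99 m
R1–R3: √((-1161.51)² + (289.25)²) = √(1349105.4801 + 83665.5625) = 1196.98 m
R3–R5: √((1002.86)² + (-661.88)²) = √(1005728.1796 + 438085.1344) = 1201.59 m
R2–R4: √((1363.04)² + (-43.88)²) = √(1857878.0416 + 1925.4544) = 1363.75 m
R2–R5: √((1683.25)² + (-187.66)²) = √(2833330.5625 + 35216.2756) = 1693.68 m
R1–R2: √((-1841.90)² + (-184.97)²) = √(3392595.6100 + 34213.9009) = 1851.16 m
Closest pair: R4–R5 at 351.01 m.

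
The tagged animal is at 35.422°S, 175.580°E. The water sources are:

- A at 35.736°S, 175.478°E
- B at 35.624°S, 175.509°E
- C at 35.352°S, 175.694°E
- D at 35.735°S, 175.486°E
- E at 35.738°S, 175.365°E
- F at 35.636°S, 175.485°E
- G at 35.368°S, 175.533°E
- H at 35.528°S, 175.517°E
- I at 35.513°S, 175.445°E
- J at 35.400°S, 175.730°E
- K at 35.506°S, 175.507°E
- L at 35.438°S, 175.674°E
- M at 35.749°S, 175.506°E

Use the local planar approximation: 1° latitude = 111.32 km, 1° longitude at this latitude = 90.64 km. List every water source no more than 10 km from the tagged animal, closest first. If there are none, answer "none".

Distances from 35.422°S, 175.580°E:
A: 36.156 km
B: 23.389 km
C: 12.942 km
D: 35.870 km
E: 40.214 km
F: 25.331 km
G: 7.368 km
H: 13.109 km
I: 15.885 km
J: 13.815 km
K: 11.455 km
L: 8.704 km
M: 37.014 km
Threshold 10 km: G (7.368 km), L (8.704 km) are within range.

G, L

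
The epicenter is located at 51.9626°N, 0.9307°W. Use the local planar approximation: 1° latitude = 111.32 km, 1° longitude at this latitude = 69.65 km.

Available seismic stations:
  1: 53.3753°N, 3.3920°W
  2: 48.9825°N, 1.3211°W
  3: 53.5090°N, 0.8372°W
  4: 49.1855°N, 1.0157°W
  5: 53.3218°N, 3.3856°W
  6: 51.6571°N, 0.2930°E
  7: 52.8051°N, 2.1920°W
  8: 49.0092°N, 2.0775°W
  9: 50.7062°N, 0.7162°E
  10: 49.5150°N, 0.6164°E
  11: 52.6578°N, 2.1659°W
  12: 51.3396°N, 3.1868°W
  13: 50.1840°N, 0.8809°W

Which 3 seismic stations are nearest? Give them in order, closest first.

6, 11, 7

Distances from 51.9626°N, 0.9307°W:
1: √((1.4127·111.32)² + (-2.4613·69.65)²) = √(24731.262416 + 29388.088899) = 232.6357 km
2: √((-2.9801·111.32)² + (-0.3904·69.65)²) = √(110054.567210 + 739.370059) = 332.8572 km
3: √((1.5464·111.32)² + (0.0935·69.65)²) = √(29633.986409 + 42.409726) = 172.2684 km
4: √((-2.7771·111.32)² + (-0.0850·69.65)²) = √(95571.726638 + 35.049360) = 309.2035 km
5: √((1.3592·111.32)² + (-2.4549·69.65)²) = √(22893.549212 + 29235.454733) = 228.3178 km
6: √((-0.3055·111.32)² + (1.2237·69.65)²) = √(1156.561748 + 7264.273075) = 91.7651 km
7: √((0.8425·111.32)² + (-1.2613·69.65)²) = √(8796.020126 + 7717.542557) = 128.5051 km
8: √((-2.9534·111.32)² + (-1.1468·69.65)²) = √(108091.348866 + 6379.954920) = 338.3361 km
9: √((-1.2564·111.32)² + (1.6469·69.65)²) = √(19561.504361 + 13157.600642) = 180.8842 km
10: √((-2.4476·111.32)² + (1.5471·69.65)²) = √(74238.174540 + 11611.251013) = 293.0007 km
11: √((0.6952·111.32)² + (-1.2352·69.65)²) = √(5989.160094 + 7401.449964) = 115.7178 km
12: √((-0.6230·111.32)² + (-2.2561·69.65)²) = √(4809.749838 + 24692.151479) = 171.7612 km
13: √((-1.7786·111.32)² + (0.0498·69.65)²) = √(39201.525831 + 12.030978) = 198.0241 km
Sorted: 6 (91.7651 km) < 11 (115.7178 km) < 7 (128.5051 km) < 12 (171.7612 km) < 3 (172.2684 km) < …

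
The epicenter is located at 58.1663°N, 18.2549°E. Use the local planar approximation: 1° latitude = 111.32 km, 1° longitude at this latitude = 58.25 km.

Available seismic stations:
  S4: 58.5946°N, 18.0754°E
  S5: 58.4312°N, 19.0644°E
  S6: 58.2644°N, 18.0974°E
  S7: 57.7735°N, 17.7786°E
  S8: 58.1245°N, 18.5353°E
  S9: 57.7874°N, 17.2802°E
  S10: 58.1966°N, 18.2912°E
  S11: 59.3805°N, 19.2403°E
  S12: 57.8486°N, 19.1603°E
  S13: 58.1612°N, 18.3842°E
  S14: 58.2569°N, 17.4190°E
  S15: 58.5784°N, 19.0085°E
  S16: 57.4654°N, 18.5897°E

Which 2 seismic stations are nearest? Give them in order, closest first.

Distances from 58.1663°N, 18.2549°E:
S4: 48.8114 km
S5: 55.6149 km
S6: 14.2628 km
S7: 51.7857 km
S8: 16.9832 km
S9: 70.7292 km
S10: 3.9810 km
S11: 146.8476 km
S12: 63.4999 km
S13: 7.5531 km
S14: 49.7247 km
S15: 63.4939 km
S16: 80.4245 km
Sorted: S10 (3.9810 km) < S13 (7.5531 km) < S6 (14.2628 km) < S8 (16.9832 km) < …

S10, S13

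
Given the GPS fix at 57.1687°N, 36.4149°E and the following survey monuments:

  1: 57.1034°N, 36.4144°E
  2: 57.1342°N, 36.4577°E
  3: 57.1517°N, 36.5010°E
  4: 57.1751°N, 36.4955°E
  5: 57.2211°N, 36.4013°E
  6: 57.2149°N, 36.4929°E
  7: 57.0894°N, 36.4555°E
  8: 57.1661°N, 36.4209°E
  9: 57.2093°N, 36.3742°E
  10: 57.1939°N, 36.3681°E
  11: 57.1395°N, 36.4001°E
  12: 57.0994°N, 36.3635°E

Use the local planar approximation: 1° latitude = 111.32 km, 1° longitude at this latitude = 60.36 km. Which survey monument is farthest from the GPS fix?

Distances from 57.1687°N, 36.4149°E:
1: √((-0.0653·111.32)² + (-0.0005·60.36)²) = √(52.841210 + 0.000911) = 7.2693 km
2: √((-0.0345·111.32)² + (0.0428·60.36)²) = √(14.749747 + 6.673997) = 4.6286 km
3: √((-0.0170·111.32)² + (0.0861·60.36)²) = √(3.581329 + 27.008767) = 5.5308 km
4: √((0.0064·111.32)² + (0.0806·60.36)²) = √(0.507582 + 23.668381) = 4.9169 km
5: √((0.0524·111.32)² + (-0.0136·60.36)²) = √(34.025849 + 0.673870) = 5.8906 km
6: √((0.0462·111.32)² + (0.0780·60.36)²) = √(26.450284 + 22.166017) = 6.9725 km
7: √((-0.0793·111.32)² + (0.0406·60.36)²) = √(77.927864 + 6.005519) = 9.1615 km
8: √((-0.0026·111.32)² + (0.0060·60.36)²) = √(0.083771 + 0.131160) = 0.4636 km
9: √((0.0406·111.32)² + (-0.0407·60.36)²) = √(20.426712 + 6.035139) = 5.1441 km
10: √((0.0252·111.32)² + (-0.0468·60.36)²) = √(7.869506 + 7.979766) = 3.9811 km
11: √((-0.0292·111.32)² + (-0.0148·60.36)²) = √(10.566036 + 0.798035) = 3.3711 km
12: √((-0.0693·111.32)² + (-0.0514·60.36)²) = √(59.513140 + 9.625531) = 8.3150 km
Maximum: 7 at 9.1615 km.

7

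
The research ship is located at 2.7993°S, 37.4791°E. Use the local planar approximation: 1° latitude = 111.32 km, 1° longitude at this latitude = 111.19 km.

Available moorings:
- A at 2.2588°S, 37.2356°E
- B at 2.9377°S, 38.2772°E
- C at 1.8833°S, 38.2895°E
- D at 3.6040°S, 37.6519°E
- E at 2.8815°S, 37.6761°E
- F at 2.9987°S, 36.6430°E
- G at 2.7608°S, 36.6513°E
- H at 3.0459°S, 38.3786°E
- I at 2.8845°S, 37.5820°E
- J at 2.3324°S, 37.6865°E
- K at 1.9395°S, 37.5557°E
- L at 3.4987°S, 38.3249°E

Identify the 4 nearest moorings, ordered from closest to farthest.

Distances from 2.7993°S, 37.4791°E:
A: 65.9794 km
B: 90.0682 km
C: 136.0780 km
D: 91.6166 km
E: 23.7389 km
F: 95.5792 km
G: 92.1428 km
H: 103.7144 km
I: 14.8614 km
J: 56.8615 km
K: 96.0911 km
L: 122.0906 km
Sorted: I (14.8614 km) < E (23.7389 km) < J (56.8615 km) < A (65.9794 km) < B (90.0682 km) < D (91.6166 km) < …

I, E, J, A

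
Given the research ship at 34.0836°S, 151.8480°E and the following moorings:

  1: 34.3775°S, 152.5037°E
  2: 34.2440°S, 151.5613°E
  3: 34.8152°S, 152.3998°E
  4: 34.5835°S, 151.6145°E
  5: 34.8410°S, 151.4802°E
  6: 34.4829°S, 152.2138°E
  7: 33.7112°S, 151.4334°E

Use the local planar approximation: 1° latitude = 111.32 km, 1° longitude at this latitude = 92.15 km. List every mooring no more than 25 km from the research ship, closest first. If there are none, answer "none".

none

Distances from 34.0836°S, 151.8480°E:
1: 68.7118 km
2: 31.8875 km
3: 96.0120 km
4: 59.6639 km
5: 90.8710 km
6: 55.7859 km
7: 56.3757 km
Threshold 25 km: none within range.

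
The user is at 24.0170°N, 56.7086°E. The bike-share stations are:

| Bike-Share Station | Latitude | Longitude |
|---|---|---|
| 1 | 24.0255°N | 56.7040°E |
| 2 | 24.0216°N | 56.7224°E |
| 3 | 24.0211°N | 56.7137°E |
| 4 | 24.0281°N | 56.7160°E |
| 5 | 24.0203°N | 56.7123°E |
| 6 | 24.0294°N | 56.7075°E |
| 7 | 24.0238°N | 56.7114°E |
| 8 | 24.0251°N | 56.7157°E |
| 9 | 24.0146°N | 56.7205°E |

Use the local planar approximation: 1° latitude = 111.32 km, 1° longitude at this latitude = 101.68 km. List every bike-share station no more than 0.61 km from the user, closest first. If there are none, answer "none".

Distances from 24.0170°N, 56.7086°E:
1: 1.0555 km
2: 1.4937 km
3: 0.6908 km
4: 1.4467 km
5: 0.5258 km
6: 1.3849 km
7: 0.8087 km
8: 1.1551 km
9: 1.2391 km
Threshold 0.61 km: 5 (0.5258 km) is within range.

5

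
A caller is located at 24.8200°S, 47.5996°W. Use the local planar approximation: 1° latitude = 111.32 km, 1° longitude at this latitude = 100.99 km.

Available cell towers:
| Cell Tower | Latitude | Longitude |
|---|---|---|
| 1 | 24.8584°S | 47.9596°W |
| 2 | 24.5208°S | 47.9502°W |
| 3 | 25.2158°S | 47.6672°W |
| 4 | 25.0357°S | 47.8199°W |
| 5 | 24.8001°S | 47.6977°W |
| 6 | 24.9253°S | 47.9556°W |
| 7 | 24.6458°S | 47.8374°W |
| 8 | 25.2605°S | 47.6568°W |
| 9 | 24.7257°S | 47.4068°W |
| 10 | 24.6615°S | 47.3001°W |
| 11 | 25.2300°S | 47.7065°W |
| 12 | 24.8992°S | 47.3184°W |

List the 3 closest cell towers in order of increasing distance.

5, 9, 12

Distances from 24.8200°S, 47.5996°W:
1: √((-0.0384·111.32)² + (-0.3600·100.99)²) = √(18.272957 + 1321.787821) = 36.6068 km
2: √((0.2992·111.32)² + (-0.3506·100.99)²) = √(1109.352519 + 1253.662306) = 48.6109 km
3: √((-0.3958·111.32)² + (-0.0676·100.99)²) = √(1941.323783 + 46.606891) = 44.5862 km
4: √((-0.2157·111.32)² + (-0.2203·100.99)²) = √(576.562889 + 494.977820) = 32.7344 km
5: √((0.0199·111.32)² + (-0.0981·100.99)²) = √(4.907412 + 98.151007) = 10.1518 km
6: √((-0.1053·111.32)² + (-0.3560·100.99)²) = √(137.405190 + 1292.577942) = 37.8151 km
7: √((0.1742·111.32)² + (-0.2378·100.99)²) = √(376.047492 + 576.740494) = 30.8673 km
8: √((-0.4405·111.32)² + (-0.0572·100.99)²) = √(2404.574409 + 33.369431) = 49.3755 km
9: √((0.0943·111.32)² + (0.1928·100.99)²) = √(110.197002 + 379.114856) = 22.1204 km
10: √((0.1585·111.32)² + (0.2995·100.99)²) = √(311.318499 + 914.851065) = 35.0167 km
11: √((-0.4100·111.32)² + (-0.1069·100.99)²) = √(2083.119137 + 116.549967) = 46.9006 km
12: √((-0.0792·111.32)² + (0.2812·100.99)²) = √(77.731448 + 806.468441) = 29.7355 km
Sorted: 5 (10.1518 km) < 9 (22.1204 km) < 12 (29.7355 km) < 7 (30.8673 km) < 4 (32.7344 km) < …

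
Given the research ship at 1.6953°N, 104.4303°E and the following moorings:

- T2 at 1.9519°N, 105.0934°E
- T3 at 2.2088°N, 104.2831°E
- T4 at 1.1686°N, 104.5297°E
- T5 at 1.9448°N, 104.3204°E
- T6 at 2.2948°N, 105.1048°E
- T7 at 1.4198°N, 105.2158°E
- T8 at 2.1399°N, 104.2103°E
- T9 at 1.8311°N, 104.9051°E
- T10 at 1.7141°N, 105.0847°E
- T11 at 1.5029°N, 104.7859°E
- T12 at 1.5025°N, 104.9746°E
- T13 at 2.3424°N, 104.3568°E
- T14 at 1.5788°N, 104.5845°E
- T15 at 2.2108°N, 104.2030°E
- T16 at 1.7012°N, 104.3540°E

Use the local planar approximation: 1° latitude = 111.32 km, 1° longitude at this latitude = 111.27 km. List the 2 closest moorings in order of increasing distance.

Distances from 1.6953°N, 104.4303°E:
T2: 79.1195 km
T3: 59.4631 km
T4: 59.6663 km
T5: 30.3472 km
T6: 100.4315 km
T7: 92.6271 km
T8: 55.2158 km
T9: 54.9513 km
T10: 72.8452 km
T11: 44.9925 km
T12: 64.2547 km
T13: 72.4979 km
T14: 21.5077 km
T15: 62.7117 km
T16: 8.5153 km
Sorted: T16 (8.5153 km) < T14 (21.5077 km) < T5 (30.3472 km) < T11 (44.9925 km) < …

T16, T14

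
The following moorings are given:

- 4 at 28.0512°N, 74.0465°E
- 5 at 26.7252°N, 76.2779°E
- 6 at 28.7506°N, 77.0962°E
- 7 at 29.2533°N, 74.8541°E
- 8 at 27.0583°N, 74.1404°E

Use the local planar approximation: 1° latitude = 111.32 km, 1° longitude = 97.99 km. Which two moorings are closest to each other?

Pairwise distances:
4–8: 110.9120 km
4–7: 155.4665 km
5–8: 212.7106 km
6–7: 226.7182 km
5–6: 239.3016 km
7–8: 254.1587 km
4–5: 263.8158 km
4–6: 308.8157 km
5–7: 314.1132 km
6–8: 345.5145 km
Closest pair: 4–8 at 110.9120 km.

4 and 8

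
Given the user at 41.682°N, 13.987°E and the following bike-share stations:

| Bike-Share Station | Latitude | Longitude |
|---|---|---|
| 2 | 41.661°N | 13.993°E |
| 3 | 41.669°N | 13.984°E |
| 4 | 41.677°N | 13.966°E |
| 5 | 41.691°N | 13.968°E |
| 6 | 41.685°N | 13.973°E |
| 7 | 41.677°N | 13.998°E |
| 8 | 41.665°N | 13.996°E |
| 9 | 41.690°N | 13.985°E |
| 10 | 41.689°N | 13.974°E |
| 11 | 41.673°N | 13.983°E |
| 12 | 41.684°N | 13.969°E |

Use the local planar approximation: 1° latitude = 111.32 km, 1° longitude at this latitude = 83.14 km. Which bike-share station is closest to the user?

9

Distances from 41.682°N, 13.987°E:
2: √((-0.021·111.32)² + (0.006·83.14)²) = √(5.46493 + 0.24884) = 2.390 km
3: √((-0.013·111.32)² + (-0.003·83.14)²) = √(2.09427 + 0.06221) = 1.468 km
4: √((-0.005·111.32)² + (-0.021·83.14)²) = √(0.30980 + 3.04831) = 1.833 km
5: √((0.009·111.32)² + (-0.019·83.14)²) = √(1.00376 + 2.49533) = 1.871 km
6: √((0.003·111.32)² + (-0.014·83.14)²) = √(0.11153 + 1.35480) = 1.211 km
7: √((-0.005·111.32)² + (0.011·83.14)²) = √(0.30980 + 0.83638) = 1.071 km
8: √((-0.017·111.32)² + (0.009·83.14)²) = √(3.58133 + 0.55989) = 2.035 km
9: √((0.008·111.32)² + (-0.002·83.14)²) = √(0.79310 + 0.02765) = 0.906 km
10: √((0.007·111.32)² + (-0.013·83.14)²) = √(0.60721 + 1.16817) = 1.332 km
11: √((-0.009·111.32)² + (-0.004·83.14)²) = √(1.00376 + 0.11060) = 1.056 km
12: √((0.002·111.32)² + (-0.018·83.14)²) = √(0.04957 + 2.23957) = 1.513 km
Minimum: 9 at 0.906 km.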